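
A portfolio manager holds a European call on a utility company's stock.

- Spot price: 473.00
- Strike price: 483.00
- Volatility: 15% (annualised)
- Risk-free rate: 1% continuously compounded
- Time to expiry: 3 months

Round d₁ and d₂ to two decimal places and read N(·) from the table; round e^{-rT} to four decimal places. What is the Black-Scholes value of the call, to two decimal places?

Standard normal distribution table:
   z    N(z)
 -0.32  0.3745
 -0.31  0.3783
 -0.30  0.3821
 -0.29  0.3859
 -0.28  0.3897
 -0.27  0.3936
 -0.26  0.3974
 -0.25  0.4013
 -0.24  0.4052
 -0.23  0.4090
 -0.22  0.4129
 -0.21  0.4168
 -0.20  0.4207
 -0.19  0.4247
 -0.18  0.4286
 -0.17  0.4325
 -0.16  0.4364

9.39

σ√T = 0.15·√0.25 = 0.0750
d₁ = [ln(473/483) + (0.01 + 0.15²/2)·0.25] / 0.0750 = [-0.0209 + 0.0053] / 0.0750 = -0.2081 ⇒ -0.21
d₂ = d₁ − σ√T = -0.2081 − 0.0750 = -0.2831 ⇒ -0.28
e^(−rT) = e^(−0.01·0.25) = 0.9975
N(d₁) = N(-0.21) = 0.4168;  N(d₂) = N(-0.28) = 0.3897
C = 473·0.4168 − 483·0.9975·0.3897 = 197.1464 − 187.7545 = 9.3919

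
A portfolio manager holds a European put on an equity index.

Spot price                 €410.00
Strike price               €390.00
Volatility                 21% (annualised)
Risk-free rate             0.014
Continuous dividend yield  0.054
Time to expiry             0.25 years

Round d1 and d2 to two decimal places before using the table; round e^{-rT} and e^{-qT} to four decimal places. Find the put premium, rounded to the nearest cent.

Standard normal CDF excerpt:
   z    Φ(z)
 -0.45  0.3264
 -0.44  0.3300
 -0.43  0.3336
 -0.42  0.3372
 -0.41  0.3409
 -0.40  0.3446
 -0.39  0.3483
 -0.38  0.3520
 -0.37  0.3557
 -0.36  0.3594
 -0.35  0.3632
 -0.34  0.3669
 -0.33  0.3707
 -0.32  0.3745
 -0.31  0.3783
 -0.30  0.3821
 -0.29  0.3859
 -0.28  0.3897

σ√T = 0.21 × 0.5000 = 0.1050
ln(S/K) + (r − q + σ²/2)T = ln(410/390) + (0.014 − 0.054 + 0.21²/2)·0.25 = 0.0500 − 0.0045 = 0.0455
d₁ = 0.0455 / 0.1050 = 0.4336 ≈ 0.43
d₂ = d₁ − σ√T = 0.4336 − 0.1050 = 0.3286 ≈ 0.33
exp(−qT) = exp(−0.054·0.25) = 0.9866;  exp(−rT) = exp(−0.014·0.25) = 0.9965
N(−d₂) = N(-0.33) = 0.3707;  N(−d₁) = N(-0.43) = 0.3336
P = 390·0.9965·0.3707 − 410·0.9866·0.3336 = 144.0670 − 134.9432 = 9.1238

€9.12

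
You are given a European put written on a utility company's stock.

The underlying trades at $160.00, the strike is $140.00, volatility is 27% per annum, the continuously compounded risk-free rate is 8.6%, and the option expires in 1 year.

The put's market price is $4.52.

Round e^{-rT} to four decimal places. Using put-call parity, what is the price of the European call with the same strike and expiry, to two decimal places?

e^(−rT) = e^(−0.086·1) = 0.9176
Put-call parity: C − P = S − K·e^(−rT) = 160 − 140·0.9176 = 160 − 128.4640 = 31.5360
C = P + (C − P) = 4.52 + (31.5360) = 36.0560

$36.06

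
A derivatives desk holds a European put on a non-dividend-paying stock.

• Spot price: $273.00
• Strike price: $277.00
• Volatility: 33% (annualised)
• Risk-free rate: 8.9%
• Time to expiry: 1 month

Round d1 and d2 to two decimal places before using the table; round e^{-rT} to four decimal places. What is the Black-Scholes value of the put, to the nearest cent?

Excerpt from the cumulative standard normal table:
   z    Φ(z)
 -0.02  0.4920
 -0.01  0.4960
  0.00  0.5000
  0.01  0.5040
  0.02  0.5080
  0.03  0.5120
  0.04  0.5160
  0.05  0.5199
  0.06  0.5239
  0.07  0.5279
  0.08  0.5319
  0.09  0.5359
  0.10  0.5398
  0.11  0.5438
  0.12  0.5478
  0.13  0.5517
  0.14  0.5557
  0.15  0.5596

σ√T = 0.33 × 0.2887 = 0.0953
d₁ = [ln(273/277) + (0.089 + ½·0.33²)·0.08333] / (σ√T) = (-0.0145 + 0.0120) / 0.0953 = -0.0272 ≈ -0.03
d₂ = -0.0272 − 0.0953 = -0.1225 ≈ -0.12
exp(−rT) = exp(−0.089·0.08333) = 0.9926
N(−d₂) = N(0.12) = 0.5478;  N(−d₁) = N(0.03) = 0.5120
P = 277·0.9926·0.5478 − 273·0.5120 = 150.6177 − 139.7760 = 10.8417

$10.84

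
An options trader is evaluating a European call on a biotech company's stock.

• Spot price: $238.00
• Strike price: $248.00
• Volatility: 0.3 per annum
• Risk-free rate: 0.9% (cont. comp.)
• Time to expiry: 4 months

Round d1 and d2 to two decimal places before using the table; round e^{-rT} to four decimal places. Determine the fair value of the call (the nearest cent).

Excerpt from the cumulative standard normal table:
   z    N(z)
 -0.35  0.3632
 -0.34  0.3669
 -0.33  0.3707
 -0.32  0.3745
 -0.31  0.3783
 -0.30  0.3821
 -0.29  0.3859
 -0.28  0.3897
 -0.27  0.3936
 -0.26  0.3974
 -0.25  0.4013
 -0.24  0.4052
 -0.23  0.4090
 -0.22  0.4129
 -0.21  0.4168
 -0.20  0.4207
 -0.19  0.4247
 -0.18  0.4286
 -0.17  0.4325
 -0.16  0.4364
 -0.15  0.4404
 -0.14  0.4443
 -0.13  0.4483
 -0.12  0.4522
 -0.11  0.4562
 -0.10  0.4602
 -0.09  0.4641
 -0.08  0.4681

$13.16

σ√T = 0.3 × 0.5774 = 0.1732
d₁ = [ln(238/248) + (0.009 + 0.3²/2)·0.3333] / 0.1732 = [-0.0412 + 0.0180] / 0.1732 = -0.1337 → -0.13
d₂ = d₁ − σ√T = -0.1337 − 0.1732 = -0.3069 → -0.31
e^(−rT) = e^(−0.009·0.3333) = 0.9970
C = 238·N(-0.13) − 248·0.9970·N(-0.31) = 238·0.4483 − 248·0.9970·0.3783 = 106.6954 − 93.5369 = 13.1585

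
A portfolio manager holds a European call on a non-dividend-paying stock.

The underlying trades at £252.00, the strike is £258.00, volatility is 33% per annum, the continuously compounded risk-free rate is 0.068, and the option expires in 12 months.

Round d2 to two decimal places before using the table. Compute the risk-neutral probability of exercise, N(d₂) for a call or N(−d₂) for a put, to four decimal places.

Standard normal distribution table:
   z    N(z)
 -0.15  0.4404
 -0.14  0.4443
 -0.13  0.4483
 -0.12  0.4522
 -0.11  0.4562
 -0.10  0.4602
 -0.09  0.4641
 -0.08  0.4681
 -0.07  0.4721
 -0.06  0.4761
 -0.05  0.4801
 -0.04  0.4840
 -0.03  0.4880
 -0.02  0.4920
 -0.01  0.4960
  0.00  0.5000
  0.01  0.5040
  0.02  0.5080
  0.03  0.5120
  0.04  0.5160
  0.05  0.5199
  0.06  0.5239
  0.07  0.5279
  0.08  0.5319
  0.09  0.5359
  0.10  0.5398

T = 1;  σ√T = 0.3300
d₁ = [ln(252/258) + (0.068 + 0.33²/2)·1] / 0.3300 = [-0.0235 + 0.1225] / 0.3300 = 0.2998 which rounds to 0.30
d₂ = d₁ − σ√T = 0.2998 − 0.3300 = -0.0302 which rounds to -0.03
Pr(exercise) under Q = N(d₂) = 0.4880

0.4880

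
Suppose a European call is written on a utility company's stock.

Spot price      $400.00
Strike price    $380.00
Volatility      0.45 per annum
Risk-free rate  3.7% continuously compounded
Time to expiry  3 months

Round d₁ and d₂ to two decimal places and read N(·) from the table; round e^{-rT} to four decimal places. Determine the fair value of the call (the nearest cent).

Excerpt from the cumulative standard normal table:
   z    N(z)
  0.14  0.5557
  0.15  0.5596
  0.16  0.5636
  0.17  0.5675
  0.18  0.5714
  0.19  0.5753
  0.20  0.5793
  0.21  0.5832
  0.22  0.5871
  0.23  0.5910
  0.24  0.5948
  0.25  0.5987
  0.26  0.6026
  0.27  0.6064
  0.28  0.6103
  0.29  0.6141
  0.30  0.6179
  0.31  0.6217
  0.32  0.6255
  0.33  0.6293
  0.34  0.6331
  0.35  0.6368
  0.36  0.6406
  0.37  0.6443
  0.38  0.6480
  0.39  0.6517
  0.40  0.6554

$47.00

σ√T = 0.45 × 0.5000 = 0.2250
d₁ = [ln(400/380) + (0.037 + 0.45²/2)·0.25] / 0.2250 = [0.0513 + 0.0346] / 0.2250 = 0.3816 which rounds to 0.38
d₂ = d₁ − σ√T = 0.3816 − 0.2250 = 0.1566 which rounds to 0.16
e^(−rT) = e^(−0.037·0.25) = 0.9908
N(d₁) = N(0.38) = 0.6480;  N(d₂) = N(0.16) = 0.5636
C = 400·0.6480 − 380·0.9908·0.5636 = 259.2000 − 212.1977 = 47.0023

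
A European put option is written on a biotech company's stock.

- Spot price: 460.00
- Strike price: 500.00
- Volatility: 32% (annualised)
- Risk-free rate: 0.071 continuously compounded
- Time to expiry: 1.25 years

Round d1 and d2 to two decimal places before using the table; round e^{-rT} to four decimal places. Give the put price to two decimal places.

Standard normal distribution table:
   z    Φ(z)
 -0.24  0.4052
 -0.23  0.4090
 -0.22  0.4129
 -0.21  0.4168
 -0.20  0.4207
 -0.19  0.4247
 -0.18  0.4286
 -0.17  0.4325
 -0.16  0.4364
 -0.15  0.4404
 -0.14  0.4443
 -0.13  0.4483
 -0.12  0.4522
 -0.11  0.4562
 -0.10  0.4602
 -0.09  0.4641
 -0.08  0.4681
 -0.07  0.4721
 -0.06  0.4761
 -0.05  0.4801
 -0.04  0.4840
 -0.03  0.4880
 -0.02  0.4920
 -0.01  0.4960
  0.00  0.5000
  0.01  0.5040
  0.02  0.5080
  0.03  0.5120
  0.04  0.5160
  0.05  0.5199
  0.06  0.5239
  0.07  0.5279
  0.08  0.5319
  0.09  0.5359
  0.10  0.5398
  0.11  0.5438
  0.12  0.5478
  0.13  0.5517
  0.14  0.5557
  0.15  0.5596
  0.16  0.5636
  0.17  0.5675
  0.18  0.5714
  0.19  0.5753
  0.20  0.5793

T = 1.25;  σ√T = 0.3578
d₁ = [ln(460/500) + (0.071 + ½·0.32²)·1.25] / (σ√T) = (-0.0834 + 0.1527) / 0.3578 = 0.1939 ≈ 0.19
d₂ = 0.1939 − 0.3578 = -0.1639 ≈ -0.16
exp(−rT) = exp(−0.071·1.25) = 0.9151
P = 500·0.9151·N(0.16) − 460·N(-0.19) = 500·0.9151·0.5636 − 460·0.4247 = 257.8752 − 195.3620 = 62.5132

62.51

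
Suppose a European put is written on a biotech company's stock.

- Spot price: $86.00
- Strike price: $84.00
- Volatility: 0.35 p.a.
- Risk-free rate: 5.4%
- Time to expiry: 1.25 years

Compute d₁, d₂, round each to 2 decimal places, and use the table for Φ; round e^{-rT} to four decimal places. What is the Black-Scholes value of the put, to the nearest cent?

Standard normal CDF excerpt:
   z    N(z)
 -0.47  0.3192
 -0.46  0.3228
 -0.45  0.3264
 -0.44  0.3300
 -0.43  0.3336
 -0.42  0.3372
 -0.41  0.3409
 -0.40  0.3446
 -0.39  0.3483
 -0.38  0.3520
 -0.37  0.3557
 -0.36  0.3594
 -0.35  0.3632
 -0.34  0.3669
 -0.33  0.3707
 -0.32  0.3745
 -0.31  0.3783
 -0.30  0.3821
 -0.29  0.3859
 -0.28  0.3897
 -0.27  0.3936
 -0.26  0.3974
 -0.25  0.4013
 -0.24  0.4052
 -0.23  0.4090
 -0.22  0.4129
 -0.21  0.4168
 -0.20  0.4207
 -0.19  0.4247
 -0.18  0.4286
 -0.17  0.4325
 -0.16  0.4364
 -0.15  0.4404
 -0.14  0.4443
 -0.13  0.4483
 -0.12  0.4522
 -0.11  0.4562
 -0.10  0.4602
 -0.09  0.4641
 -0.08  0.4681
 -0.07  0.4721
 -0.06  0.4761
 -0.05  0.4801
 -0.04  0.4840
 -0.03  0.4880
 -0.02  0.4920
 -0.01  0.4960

$9.31

σ√T = 0.35 × 1.1180 = 0.3913
d₁ = [ln(86/84) + (0.054 + ½·0.35²)·1.25] / (σ√T) = (0.0235 + 0.1441) / 0.3913 = 0.4283 → 0.43
d₂ = 0.4283 − 0.3913 = 0.0370 → 0.04
e^(−rT) = e^(−0.054·1.25) = 0.9347
P = 84·0.9347·N(-0.04) − 86·N(-0.43) = 84·0.9347·0.4840 − 86·0.3336 = 38.0012 − 28.6896 = 9.3116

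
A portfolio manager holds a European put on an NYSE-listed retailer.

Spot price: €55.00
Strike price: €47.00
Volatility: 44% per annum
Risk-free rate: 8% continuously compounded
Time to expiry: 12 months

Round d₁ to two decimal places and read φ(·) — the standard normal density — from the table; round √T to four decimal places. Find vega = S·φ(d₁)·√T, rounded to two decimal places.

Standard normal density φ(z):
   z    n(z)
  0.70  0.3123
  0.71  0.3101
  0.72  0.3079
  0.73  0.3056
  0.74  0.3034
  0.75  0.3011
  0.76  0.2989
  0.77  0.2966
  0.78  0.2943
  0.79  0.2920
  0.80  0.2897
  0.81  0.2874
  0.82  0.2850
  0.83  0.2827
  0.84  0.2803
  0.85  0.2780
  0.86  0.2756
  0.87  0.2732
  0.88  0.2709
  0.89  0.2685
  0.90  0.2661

16.44

σ√T = 0.44 × 1.0000 = 0.4400
d₁ = [ln(55/47) + (0.08 + 0.44²/2)·1] / 0.4400 = [0.1572 + 0.1768] / 0.4400 = 0.7591 ⇒ 0.76
√T = √1 = 1.0000
φ(d₁) = φ(0.76) = 0.2989
vega = S·φ(d₁)·√T = 55·0.2989·1.0000 = 16.4395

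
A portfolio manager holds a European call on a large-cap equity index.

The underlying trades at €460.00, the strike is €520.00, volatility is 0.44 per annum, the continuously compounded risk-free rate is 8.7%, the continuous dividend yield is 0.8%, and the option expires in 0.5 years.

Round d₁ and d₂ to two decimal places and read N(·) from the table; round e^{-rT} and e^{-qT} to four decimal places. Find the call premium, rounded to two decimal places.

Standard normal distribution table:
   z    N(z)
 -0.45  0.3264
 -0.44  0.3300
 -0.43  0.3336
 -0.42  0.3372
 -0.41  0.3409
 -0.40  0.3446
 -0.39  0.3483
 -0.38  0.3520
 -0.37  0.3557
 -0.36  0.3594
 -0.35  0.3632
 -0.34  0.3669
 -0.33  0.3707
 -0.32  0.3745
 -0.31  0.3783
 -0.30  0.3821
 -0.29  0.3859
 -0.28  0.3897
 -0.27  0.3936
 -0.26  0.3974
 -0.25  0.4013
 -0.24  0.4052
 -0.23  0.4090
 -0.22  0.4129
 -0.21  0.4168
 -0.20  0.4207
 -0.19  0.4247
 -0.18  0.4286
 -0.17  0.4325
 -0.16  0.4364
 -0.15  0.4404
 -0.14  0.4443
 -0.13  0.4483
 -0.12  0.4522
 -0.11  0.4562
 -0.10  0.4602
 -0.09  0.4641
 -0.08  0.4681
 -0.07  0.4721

σ√T = 0.44 × 0.7071 = 0.3111
ln(S/K) + (r − q + σ²/2)T = ln(460/520) + (0.087 − 0.008 + 0.44²/2)·0.5 = -0.1226 + 0.0879 = -0.0347
d₁ = -0.0347 / 0.3111 = -0.1115 → -0.11
d₂ = d₁ − σ√T = -0.1115 − 0.3111 = -0.4227 → -0.42
e^(−qT) = e^(−0.008·0.5) = 0.9960;  e^(−rT) = e^(−0.087·0.5) = 0.9574
N(d₁) = N(-0.11) = 0.4562;  N(d₂) = N(-0.42) = 0.3372
C = 460·0.9960·0.4562 − 520·0.9574·0.3372 = 209.0126 − 167.8743 = 41.1382

€41.14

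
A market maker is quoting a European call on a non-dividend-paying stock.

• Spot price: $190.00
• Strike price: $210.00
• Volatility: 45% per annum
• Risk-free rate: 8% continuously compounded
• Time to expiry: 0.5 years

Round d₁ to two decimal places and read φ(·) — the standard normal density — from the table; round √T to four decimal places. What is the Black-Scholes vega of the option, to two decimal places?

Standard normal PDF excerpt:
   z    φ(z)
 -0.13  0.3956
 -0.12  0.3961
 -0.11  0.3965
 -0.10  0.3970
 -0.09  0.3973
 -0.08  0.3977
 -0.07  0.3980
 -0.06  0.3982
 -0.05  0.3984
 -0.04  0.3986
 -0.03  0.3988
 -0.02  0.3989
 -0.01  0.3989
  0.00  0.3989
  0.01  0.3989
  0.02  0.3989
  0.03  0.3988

T = 0.5;  σ√T = 0.3182
d₁ = [ln(190/210) + (0.08 + 0.45²/2)·0.5] / 0.3182 = [-0.1001 + 0.0906] / 0.3182 = -0.0297 ≈ -0.03
√T = √0.5 = 0.7071
φ(d₁) = φ(-0.03) = 0.3988
vega = S·φ(d₁)·√T = 190·0.3988·0.7071 = 53.5784

53.58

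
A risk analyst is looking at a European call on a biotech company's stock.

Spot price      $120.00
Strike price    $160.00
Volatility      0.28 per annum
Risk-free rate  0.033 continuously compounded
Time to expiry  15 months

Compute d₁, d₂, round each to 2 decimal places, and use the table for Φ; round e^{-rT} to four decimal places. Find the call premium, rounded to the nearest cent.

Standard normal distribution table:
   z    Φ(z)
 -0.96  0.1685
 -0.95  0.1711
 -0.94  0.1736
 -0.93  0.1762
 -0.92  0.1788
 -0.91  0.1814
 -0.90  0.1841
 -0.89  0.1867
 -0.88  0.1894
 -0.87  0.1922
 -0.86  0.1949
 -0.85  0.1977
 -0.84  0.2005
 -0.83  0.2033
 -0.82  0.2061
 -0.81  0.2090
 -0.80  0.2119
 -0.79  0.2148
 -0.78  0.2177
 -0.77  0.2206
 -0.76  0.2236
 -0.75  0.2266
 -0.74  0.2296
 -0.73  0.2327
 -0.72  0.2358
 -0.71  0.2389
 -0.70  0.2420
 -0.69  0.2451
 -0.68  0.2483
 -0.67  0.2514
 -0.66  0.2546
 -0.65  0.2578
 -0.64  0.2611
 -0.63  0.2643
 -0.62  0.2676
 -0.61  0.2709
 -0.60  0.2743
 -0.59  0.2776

$5.06

σ√T = 0.28 × 1.1180 = 0.3130
d₁ = [ln(120/160) + (0.033 + 0.28²/2)·1.25] / 0.3130 = [-0.2877 + 0.0903] / 0.3130 = -0.6307 which rounds to -0.63
d₂ = d₁ − σ√T = -0.6307 − 0.3130 = -0.9437 which rounds to -0.94
e^(−rT) = e^(−0.033·1.25) = 0.9596
N(d₁) = N(-0.63) = 0.2643;  N(d₂) = N(-0.94) = 0.1736
C = 120·0.2643 − 160·0.9596·0.1736 = 31.7160 − 26.6538 = 5.0622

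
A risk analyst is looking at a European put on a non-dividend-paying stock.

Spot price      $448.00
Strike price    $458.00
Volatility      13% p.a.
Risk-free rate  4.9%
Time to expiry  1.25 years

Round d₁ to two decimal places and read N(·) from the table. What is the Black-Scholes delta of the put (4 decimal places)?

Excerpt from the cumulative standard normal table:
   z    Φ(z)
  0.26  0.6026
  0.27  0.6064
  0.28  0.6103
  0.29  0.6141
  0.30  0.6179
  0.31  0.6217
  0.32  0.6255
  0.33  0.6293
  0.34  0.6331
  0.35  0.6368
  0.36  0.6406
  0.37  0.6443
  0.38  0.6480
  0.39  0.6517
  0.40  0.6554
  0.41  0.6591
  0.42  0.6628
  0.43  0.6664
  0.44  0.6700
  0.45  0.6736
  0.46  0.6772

-0.3669

T = 1.25;  σ√T = 0.1453
ln(S/K) + (r + σ²/2)T = ln(448/458) + (0.049 + 0.13²/2)·1.25 = -0.0221 + 0.0718 = 0.0497
d₁ = 0.0497 / 0.1453 = 0.3422 ⇒ 0.34
N(d₁) = N(0.34) = 0.6331
Δ_put = N(d₁) − 1 = 0.6331 − 1 = -0.3669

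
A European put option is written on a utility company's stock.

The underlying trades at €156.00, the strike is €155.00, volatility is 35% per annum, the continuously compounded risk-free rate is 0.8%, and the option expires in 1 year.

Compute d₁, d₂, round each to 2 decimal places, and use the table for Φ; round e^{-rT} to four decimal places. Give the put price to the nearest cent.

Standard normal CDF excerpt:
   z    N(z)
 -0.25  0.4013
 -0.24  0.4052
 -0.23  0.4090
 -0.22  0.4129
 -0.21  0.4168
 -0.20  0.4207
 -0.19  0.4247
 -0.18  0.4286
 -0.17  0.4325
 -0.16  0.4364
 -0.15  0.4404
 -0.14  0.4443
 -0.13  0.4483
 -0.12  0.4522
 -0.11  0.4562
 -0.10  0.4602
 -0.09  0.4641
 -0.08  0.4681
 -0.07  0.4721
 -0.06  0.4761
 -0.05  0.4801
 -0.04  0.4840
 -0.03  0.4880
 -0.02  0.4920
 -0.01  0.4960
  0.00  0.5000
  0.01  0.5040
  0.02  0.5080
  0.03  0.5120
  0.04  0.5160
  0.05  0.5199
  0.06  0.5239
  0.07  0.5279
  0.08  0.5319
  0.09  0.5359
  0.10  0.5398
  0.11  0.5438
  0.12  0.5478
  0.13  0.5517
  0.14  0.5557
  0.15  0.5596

σ√T = 0.35 × 1.0000 = 0.3500
ln(S/K) + (r + σ²/2)T = ln(156/155) + (0.008 + 0.35²/2)·1 = 0.0064 + 0.0692 = 0.0757
d₁ = 0.0757 / 0.3500 = 0.2162 → 0.22
d₂ = d₁ − σ√T = 0.2162 − 0.3500 = -0.1338 → -0.13
e^(−rT) = e^(−0.008·1) = 0.9920
P = 155·0.9920·N(0.13) − 156·N(-0.22) = 155·0.9920·0.5517 − 156·0.4129 = 84.8294 − 64.4124 = 20.4170

€20.42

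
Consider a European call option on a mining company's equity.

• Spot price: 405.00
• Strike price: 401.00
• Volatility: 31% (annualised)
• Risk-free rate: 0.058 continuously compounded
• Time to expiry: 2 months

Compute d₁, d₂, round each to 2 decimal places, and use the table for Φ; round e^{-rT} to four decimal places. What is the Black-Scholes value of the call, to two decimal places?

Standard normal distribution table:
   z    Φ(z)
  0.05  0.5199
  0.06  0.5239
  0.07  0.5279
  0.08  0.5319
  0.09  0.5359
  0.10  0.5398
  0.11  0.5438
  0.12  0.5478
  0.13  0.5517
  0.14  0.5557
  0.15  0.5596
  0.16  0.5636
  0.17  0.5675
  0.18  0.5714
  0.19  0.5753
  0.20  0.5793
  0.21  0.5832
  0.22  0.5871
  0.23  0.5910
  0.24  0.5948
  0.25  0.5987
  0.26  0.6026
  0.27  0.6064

24.94

σ√T = 0.31·√0.1667 = 0.1266
d₁ = [ln(405/401) + (0.058 + 0.31²/2)·0.1667] / 0.1266 = [0.0099 + 0.0177] / 0.1266 = 0.2181 → 0.22
d₂ = d₁ − σ√T = 0.2181 − 0.1266 = 0.0915 → 0.09
exp(−rT) = exp(−0.058·0.1667) = 0.9904
N(d₁) = N(0.22) = 0.5871;  N(d₂) = N(0.09) = 0.5359
C = 405·0.5871 − 401·0.9904·0.5359 = 237.7755 − 212.8329 = 24.9426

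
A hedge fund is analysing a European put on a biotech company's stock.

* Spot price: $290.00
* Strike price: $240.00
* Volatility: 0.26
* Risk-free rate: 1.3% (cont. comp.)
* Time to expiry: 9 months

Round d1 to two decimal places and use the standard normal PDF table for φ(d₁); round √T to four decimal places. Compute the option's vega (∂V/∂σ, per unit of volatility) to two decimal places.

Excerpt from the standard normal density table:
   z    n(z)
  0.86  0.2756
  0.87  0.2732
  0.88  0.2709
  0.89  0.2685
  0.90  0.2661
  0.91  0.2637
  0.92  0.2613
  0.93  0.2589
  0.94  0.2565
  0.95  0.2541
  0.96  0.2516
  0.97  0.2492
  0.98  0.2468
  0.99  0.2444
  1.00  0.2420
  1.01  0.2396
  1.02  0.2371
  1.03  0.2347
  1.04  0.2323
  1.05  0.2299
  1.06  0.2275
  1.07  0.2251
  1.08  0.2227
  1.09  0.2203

60.78

σ√T = 0.26·√0.75 = 0.2252
ln(S/K) + (r + σ²/2)T = ln(290/240) + (0.013 + 0.26²/2)·0.75 = 0.1892 + 0.0351 = 0.2243
d₁ = 0.2243 / 0.2252 = 0.9963 ≈ 1.00
√T = √0.75 = 0.8660
φ(d₁) = φ(1.00) = 0.2420
vega = S·φ(d₁)·√T = 290·0.2420·0.8660 = 60.7759
(Vega is the same for a European call and put with the same parameters.)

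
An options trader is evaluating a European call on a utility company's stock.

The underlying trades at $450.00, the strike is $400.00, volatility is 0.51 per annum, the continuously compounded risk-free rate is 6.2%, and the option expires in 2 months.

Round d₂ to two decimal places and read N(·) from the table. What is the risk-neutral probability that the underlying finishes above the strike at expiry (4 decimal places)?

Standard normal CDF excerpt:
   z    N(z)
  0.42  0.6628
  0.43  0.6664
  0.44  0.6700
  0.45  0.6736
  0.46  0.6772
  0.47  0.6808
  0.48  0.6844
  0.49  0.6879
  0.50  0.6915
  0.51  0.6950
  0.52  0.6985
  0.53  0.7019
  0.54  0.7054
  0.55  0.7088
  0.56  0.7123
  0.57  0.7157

0.6950

T = 0.1667;  σ√T = 0.2082
ln(S/K) + (r + σ²/2)T = ln(450/400) + (0.062 + 0.51²/2)·0.1667 = 0.1178 + 0.0320 = 0.1498
d₁ = 0.1498 / 0.2082 = 0.7194 ≈ 0.72
d₂ = d₁ − σ√T = 0.7194 − 0.2082 = 0.5112 ≈ 0.51
Risk-neutral Pr[S_T > K] = N(d₂) = N(0.51) = 0.6950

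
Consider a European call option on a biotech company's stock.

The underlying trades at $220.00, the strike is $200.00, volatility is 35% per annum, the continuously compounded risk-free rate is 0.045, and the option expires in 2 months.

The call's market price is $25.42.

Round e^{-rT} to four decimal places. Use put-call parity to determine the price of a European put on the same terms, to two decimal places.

e^(−rT) = e^(−0.045·0.1667) = 0.9925
Put-call parity: C − P = S − K·e^(−rT) = 220 − 200·0.9925 = 220 − 198.5000 = 21.5000
P = C − (C − P) = 25.42 − (21.5000) = 3.9200

$3.92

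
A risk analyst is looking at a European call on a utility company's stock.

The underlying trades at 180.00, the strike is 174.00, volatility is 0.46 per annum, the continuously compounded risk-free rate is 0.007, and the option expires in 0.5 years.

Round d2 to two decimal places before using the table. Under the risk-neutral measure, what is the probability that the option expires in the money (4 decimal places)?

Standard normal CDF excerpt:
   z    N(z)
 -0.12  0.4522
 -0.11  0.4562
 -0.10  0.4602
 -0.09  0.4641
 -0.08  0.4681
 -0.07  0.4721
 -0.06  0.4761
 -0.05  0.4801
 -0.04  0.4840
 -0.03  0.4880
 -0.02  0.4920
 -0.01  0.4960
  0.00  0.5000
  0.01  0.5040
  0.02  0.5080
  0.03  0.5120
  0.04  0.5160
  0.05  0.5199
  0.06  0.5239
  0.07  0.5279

0.4801

σ√T = 0.46·√0.5 = 0.3253
d₁ = [ln(180/174) + (0.007 + 0.46²/2)·0.5] / 0.3253 = [0.0339 + 0.0564] / 0.3253 = 0.2776 ⇒ 0.28
d₂ = d₁ − σ√T = 0.2776 − 0.3253 = -0.0476 ⇒ -0.05
Pr(exercise) under Q = N(d₂) = 0.4801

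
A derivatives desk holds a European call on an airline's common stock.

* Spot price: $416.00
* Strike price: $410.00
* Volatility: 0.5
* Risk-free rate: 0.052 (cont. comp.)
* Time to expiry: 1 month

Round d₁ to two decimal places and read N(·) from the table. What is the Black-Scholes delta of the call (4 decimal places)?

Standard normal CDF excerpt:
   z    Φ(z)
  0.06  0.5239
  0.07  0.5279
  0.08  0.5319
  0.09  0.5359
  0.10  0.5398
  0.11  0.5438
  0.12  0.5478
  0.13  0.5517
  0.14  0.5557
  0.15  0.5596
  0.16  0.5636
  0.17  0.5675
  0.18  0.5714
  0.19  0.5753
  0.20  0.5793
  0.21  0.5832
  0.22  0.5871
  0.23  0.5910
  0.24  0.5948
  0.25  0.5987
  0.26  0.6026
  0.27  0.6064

0.5793

σ√T = 0.5·√0.08333 = 0.1443
d₁ = [ln(416/410) + (0.052 + ½·0.5²)·0.08333] / (σ√T) = (0.0145 + 0.0147) / 0.1443 = 0.2028 which rounds to 0.20
N(d₁) = N(0.20) = 0.5793
Δ_call = N(d₁) = 0.5793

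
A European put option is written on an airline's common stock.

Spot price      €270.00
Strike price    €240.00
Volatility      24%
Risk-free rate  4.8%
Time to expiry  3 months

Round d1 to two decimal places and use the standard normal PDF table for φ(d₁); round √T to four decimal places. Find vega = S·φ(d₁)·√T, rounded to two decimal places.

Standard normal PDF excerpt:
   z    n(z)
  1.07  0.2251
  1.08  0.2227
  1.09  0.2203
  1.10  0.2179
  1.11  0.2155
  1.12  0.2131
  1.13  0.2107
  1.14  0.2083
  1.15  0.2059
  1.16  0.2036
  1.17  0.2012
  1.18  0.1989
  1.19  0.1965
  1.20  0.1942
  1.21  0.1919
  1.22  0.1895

σ√T = 0.24·√0.25 = 0.1200
d₁ = [ln(270/240) + (0.048 + 0.24²/2)·0.25] / 0.1200 = [0.1178 + 0.0192] / 0.1200 = 1.1415 → 1.14
√T = √0.25 = 0.5000
φ(d₁) = φ(1.14) = 0.2083
vega = S·φ(d₁)·√T = 270·0.2083·0.5000 = 28.1205

28.12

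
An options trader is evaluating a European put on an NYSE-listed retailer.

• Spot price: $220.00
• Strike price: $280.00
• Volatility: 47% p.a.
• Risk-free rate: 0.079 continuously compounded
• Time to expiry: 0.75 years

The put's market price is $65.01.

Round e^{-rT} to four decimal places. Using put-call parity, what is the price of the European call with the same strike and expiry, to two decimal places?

$21.11

exp(−rT) = exp(−0.079·0.75) = 0.9425
Put-call parity: C − P = S − K·e^(−rT) = 220 − 280·0.9425 = 220 − 263.9000 = -43.9000
C = P + (C − P) = 65.01 + (-43.9000) = 21.1100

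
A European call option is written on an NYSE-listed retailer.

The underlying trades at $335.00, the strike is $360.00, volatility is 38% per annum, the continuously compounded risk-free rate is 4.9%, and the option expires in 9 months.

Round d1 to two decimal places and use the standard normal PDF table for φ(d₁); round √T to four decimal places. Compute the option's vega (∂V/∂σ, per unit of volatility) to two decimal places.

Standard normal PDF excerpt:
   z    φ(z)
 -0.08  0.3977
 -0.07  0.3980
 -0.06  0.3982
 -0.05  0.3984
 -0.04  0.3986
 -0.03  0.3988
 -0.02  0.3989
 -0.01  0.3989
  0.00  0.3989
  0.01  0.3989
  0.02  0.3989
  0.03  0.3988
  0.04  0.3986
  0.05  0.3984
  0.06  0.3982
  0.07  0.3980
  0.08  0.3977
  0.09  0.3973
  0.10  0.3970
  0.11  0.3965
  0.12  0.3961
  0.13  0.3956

T = 0.75;  σ√T = 0.3291
d₁ = [ln(335/360) + (0.049 + 0.38²/2)·0.75] / 0.3291 = [-0.0720 + 0.0909] / 0.3291 = 0.0575 which rounds to 0.06
√T = √0.75 = 0.8660
φ(d₁) = φ(0.06) = 0.3982
vega = S·φ(d₁)·√T = 335·0.3982·0.8660 = 115.5218

115.52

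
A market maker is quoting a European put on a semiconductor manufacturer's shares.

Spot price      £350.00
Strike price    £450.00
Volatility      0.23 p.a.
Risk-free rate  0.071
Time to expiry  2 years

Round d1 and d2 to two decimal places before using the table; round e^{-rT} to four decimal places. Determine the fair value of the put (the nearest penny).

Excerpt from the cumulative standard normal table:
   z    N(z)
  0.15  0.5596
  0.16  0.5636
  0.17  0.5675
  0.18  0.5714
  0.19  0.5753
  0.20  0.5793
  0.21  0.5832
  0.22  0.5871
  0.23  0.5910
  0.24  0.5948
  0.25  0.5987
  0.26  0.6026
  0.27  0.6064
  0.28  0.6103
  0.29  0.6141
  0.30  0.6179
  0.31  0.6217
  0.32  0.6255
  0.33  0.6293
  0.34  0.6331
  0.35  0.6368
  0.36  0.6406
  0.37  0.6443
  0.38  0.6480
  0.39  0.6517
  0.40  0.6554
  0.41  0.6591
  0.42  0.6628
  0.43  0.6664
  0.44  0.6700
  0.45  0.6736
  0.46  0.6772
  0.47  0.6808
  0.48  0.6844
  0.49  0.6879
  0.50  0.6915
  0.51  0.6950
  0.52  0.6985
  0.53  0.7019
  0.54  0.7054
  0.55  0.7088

£71.35

T = 2;  σ√T = 0.3253
ln(S/K) + (r + σ²/2)T = ln(350/450) + (0.071 + 0.23²/2)·2 = -0.2513 + 0.1949 = -0.0564
d₁ = -0.0564 / 0.3253 = -0.1734 which rounds to -0.17
d₂ = d₁ − σ√T = -0.1734 − 0.3253 = -0.4987 which rounds to -0.50
exp(−rT) = exp(−0.071·2) = 0.8676
P = 450·0.8676·N(0.50) − 350·N(0.17) = 450·0.8676·0.6915 − 350·0.5675 = 269.9754 − 198.6250 = 71.3504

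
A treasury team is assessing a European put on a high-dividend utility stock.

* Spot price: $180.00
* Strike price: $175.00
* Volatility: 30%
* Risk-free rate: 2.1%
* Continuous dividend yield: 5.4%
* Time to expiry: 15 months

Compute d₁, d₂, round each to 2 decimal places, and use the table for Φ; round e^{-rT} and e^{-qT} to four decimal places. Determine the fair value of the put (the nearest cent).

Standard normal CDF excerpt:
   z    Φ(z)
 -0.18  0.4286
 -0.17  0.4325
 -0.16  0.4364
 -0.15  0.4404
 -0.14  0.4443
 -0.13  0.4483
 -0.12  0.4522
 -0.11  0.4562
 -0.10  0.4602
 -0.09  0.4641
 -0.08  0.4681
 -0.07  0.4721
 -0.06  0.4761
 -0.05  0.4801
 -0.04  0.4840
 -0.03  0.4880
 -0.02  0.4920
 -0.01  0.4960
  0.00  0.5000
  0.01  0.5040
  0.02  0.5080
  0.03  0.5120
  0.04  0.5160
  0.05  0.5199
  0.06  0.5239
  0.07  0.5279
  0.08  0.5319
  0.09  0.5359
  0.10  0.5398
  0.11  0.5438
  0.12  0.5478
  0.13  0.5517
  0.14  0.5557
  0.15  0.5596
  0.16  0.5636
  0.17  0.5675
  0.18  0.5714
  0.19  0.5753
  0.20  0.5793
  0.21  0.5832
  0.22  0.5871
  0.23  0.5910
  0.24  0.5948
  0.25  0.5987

T = 1.25;  σ√T = 0.3354
d₁ = [ln(180/175) + (0.021 − 0.054 + ½·0.3²)·1.25] / (σ√T) = (0.0282 + 0.0150) / 0.3354 = 0.1287 ⇒ 0.13
d₂ = 0.1287 − 0.3354 = -0.2067 ⇒ -0.21
exp(−qT) = exp(−0.054·1.25) = 0.9347;  exp(−rT) = exp(−0.021·1.25) = 0.9741
N(−d₂) = N(0.21) = 0.5832;  N(−d₁) = N(-0.13) = 0.4483
P = 175·0.9741·0.5832 − 180·0.9347·0.4483 = 99.4166 − 75.4247 = 23.9920

$23.99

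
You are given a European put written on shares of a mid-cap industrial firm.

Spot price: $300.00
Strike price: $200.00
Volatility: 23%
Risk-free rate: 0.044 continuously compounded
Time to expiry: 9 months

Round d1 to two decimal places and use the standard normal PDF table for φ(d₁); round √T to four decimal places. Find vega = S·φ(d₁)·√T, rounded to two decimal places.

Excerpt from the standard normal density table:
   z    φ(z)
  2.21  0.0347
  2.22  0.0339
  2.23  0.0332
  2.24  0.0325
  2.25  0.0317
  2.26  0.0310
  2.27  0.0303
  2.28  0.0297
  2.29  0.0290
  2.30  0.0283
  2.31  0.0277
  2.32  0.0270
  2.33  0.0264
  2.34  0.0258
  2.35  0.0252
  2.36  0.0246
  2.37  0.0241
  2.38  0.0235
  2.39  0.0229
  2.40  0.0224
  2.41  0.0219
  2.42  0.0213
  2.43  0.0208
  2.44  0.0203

σ√T = 0.23 × 0.8660 = 0.1992
ln(S/K) + (r + σ²/2)T = ln(300/200) + (0.044 + 0.23²/2)·0.75 = 0.4055 + 0.0528 = 0.4583
d₁ = 0.4583 / 0.1992 = 2.3009 ≈ 2.30
√T = √0.75 = 0.8660
φ(d₁) = φ(2.30) = 0.0283
vega = S·φ(d₁)·√T = 300·0.0283·0.8660 = 7.3523
(The call has the same vega.)

7.35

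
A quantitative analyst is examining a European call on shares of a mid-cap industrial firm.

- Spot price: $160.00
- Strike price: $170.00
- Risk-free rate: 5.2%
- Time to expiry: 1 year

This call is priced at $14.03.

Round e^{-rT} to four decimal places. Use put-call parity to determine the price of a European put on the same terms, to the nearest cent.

$15.41

e^(−rT) = e^(−0.052·1) = 0.9493
Put-call parity: C − P = S − K·e^(−rT) = 160 − 170·0.9493 = 160 − 161.3810 = -1.3810
P = C − (C − P) = 14.03 − (-1.3810) = 15.4110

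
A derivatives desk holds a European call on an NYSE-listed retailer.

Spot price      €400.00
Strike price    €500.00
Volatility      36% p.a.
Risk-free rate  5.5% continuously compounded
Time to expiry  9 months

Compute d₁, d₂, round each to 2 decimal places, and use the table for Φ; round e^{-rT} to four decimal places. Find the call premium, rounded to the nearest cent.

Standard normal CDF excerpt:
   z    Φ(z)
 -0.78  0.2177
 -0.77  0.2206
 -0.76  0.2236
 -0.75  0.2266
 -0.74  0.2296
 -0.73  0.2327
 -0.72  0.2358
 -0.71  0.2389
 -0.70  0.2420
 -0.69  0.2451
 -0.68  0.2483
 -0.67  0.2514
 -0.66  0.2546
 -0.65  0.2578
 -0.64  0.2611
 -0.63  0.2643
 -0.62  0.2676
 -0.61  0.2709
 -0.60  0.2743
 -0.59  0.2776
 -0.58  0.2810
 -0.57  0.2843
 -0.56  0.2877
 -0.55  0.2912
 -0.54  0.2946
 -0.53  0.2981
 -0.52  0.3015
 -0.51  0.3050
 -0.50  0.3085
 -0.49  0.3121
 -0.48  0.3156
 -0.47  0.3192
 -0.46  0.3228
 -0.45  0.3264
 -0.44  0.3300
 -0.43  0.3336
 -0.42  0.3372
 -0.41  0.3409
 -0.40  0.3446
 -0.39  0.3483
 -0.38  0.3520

T = 0.75;  σ√T = 0.3118
d₁ = [ln(400/500) + (0.055 + ½·0.36²)·0.75] / (σ√T) = (-0.2231 + 0.0898) / 0.3118 = -0.4275 → -0.43
d₂ = -0.4275 − 0.3118 = -0.7393 → -0.74
exp(−rT) = exp(−0.055·0.75) = 0.9596
N(d₁) = N(-0.43) = 0.3336;  N(d₂) = N(-0.74) = 0.2296
C = 400·0.3336 − 500·0.9596·0.2296 = 133.4400 − 110.1621 = 23.2779

€23.28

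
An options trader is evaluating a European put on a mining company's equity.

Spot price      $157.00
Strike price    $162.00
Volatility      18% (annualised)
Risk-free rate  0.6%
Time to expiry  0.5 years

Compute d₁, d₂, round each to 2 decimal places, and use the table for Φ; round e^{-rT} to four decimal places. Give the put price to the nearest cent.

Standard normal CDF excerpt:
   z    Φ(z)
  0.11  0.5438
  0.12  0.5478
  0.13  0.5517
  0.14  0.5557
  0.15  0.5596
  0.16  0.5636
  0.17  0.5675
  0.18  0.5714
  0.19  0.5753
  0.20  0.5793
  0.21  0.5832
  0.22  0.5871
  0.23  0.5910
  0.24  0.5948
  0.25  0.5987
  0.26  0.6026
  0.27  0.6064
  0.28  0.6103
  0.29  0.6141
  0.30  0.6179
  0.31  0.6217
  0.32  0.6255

σ√T = 0.18·√0.5 = 0.1273
d₁ = [ln(157/162) + (0.006 + ½·0.18²)·0.5] / (σ√T) = (-0.0314 + 0.0111) / 0.1273 = -0.1591 ⇒ -0.16
d₂ = -0.1591 − 0.1273 = -0.2864 ⇒ -0.29
exp(−rT) = exp(−0.006·0.5) = 0.9970
P = 162·0.9970·N(0.29) − 157·N(0.16) = 162·0.9970·0.6141 − 157·0.5636 = 99.1857 − 88.4852 = 10.7005

$10.70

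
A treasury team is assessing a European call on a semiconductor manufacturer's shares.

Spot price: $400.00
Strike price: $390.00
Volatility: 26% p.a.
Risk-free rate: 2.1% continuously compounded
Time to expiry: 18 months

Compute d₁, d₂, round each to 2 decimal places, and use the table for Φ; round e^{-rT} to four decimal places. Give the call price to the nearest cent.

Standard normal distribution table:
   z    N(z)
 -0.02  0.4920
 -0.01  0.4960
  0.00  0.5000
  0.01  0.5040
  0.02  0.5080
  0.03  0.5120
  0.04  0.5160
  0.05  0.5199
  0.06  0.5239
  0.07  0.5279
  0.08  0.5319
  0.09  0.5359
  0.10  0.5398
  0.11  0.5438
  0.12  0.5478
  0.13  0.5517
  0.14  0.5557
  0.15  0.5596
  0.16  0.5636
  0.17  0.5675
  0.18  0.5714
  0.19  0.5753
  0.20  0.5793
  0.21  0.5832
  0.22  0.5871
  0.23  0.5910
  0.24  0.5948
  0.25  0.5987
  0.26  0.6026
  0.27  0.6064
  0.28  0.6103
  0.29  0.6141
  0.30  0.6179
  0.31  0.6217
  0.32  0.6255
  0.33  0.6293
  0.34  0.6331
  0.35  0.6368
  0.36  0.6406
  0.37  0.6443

σ√T = 0.26 × 1.2247 = 0.3184
ln(S/K) + (r + σ²/2)T = ln(400/390) + (0.021 + 0.26²/2)·1.5 = 0.0253 + 0.0822 = 0.1075
d₁ = 0.1075 / 0.3184 = 0.3376 which rounds to 0.34
d₂ = d₁ − σ√T = 0.3376 − 0.3184 = 0.0192 which rounds to 0.02
e^(−rT) = e^(−0.021·1.5) = 0.9690
N(d₁) = N(0.34) = 0.6331;  N(d₂) = N(0.02) = 0.5080
C = 400·0.6331 − 390·0.9690·0.5080 = 253.2400 − 191.9783 = 61.2617

$61.26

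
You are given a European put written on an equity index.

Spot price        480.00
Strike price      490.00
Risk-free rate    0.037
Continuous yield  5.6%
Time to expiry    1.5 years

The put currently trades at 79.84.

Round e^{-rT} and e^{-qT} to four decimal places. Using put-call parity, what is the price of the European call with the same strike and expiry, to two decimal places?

e^(−qT) = e^(−0.056·1.5) = 0.9194;  e^(−rT) = e^(−0.037·1.5) = 0.9460
Put-call parity: C − P = S·e^(−qT) − K·e^(−rT) = 480·0.9194 − 490·0.9460 = 441.3120 − 463.5400 = -22.2280
C = P + (C − P) = 79.84 + (-22.2280) = 57.6120

57.61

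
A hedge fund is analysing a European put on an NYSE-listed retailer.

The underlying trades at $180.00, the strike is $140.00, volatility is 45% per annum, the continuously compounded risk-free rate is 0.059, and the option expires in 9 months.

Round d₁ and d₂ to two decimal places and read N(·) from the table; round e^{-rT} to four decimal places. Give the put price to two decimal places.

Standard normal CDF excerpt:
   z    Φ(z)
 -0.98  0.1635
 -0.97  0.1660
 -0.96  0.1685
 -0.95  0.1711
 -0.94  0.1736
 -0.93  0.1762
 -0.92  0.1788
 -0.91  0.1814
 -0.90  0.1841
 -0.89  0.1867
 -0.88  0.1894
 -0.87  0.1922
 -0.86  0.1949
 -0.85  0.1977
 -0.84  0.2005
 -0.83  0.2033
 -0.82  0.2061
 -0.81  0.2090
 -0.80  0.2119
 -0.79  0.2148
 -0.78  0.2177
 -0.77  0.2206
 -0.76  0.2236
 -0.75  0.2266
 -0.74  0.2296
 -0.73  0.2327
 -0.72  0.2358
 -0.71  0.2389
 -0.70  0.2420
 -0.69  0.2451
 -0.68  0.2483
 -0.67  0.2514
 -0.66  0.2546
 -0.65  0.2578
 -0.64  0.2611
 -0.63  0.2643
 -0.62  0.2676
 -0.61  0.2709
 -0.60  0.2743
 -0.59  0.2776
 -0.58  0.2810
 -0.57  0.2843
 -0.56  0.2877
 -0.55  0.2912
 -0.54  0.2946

$7.74

σ√T = 0.45 × 0.8660 = 0.3897
d₁ = [ln(180/140) + (0.059 + 0.45²/2)·0.75] / 0.3897 = [0.2513 + 0.1202] / 0.3897 = 0.9533 ⇒ 0.95
d₂ = d₁ − σ√T = 0.9533 − 0.3897 = 0.5636 ⇒ 0.56
exp(−rT) = exp(−0.059·0.75) = 0.9567
N(−d₂) = N(-0.56) = 0.2877;  N(−d₁) = N(-0.95) = 0.1711
P = 140·0.9567·0.2877 − 180·0.1711 = 38.5340 − 30.7980 = 7.7360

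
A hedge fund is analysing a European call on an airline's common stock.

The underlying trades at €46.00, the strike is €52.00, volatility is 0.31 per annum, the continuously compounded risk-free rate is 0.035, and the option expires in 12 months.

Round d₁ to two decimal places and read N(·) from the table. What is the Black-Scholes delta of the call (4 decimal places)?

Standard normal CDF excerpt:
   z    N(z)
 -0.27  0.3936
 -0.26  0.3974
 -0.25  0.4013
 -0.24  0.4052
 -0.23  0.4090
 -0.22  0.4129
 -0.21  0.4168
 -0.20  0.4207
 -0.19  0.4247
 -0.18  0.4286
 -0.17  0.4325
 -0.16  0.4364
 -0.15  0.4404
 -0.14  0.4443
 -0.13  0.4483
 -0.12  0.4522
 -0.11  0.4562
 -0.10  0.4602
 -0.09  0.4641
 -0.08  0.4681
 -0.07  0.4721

σ√T = 0.31 × 1.0000 = 0.3100
d₁ = [ln(46/52) + (0.035 + ½·0.31²)·1] / (σ√T) = (-0.1226 + 0.0831) / 0.3100 = -0.1276 ≈ -0.13
N(d₁) = N(-0.13) = 0.4483
Δ_call = N(d₁) = 0.4483

0.4483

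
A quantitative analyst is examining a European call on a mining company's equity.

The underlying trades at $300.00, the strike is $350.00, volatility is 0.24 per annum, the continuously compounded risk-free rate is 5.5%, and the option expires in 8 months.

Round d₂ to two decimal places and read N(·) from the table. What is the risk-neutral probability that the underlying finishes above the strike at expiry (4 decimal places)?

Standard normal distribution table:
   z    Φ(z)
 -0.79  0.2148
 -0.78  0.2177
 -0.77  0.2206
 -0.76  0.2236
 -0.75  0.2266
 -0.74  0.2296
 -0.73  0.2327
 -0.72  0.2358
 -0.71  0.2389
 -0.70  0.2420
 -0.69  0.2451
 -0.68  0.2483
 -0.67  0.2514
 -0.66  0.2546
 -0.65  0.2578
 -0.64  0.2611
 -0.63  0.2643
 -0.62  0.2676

σ√T = 0.24 × 0.8165 = 0.1960
ln(S/K) + (r + σ²/2)T = ln(300/350) + (0.055 + 0.24²/2)·0.6667 = -0.1542 + 0.0559 = -0.0983
d₁ = -0.0983 / 0.1960 = -0.5016 → -0.50
d₂ = d₁ − σ√T = -0.5016 − 0.1960 = -0.6975 → -0.70
Pr(exercise) under Q = N(d₂) = 0.2420

0.2420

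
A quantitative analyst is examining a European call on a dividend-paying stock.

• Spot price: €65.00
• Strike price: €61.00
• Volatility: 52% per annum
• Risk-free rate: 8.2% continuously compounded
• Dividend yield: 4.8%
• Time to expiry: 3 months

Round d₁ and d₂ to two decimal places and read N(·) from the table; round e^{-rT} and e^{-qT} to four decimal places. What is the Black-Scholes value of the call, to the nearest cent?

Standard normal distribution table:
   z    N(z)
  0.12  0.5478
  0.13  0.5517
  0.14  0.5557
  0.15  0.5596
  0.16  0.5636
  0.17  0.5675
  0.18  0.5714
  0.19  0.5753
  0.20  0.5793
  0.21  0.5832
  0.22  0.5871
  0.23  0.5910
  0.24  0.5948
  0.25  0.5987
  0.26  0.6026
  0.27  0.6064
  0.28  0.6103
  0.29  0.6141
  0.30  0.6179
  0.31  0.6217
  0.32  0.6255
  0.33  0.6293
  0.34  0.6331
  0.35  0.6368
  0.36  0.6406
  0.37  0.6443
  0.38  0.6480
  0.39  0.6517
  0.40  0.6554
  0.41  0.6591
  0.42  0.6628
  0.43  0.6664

€8.89

σ√T = 0.52·√0.25 = 0.2600
d₁ = [ln(65/61) + (0.082 − 0.048 + 0.52²/2)·0.25] / 0.2600 = [0.0635 + 0.0423] / 0.2600 = 0.4070 ≈ 0.41
d₂ = d₁ − σ√T = 0.4070 − 0.2600 = 0.1470 ≈ 0.15
exp(−qT) = exp(−0.048·0.25) = 0.9881;  exp(−rT) = exp(−0.082·0.25) = 0.9797
N(d₁) = N(0.41) = 0.6591;  N(d₂) = N(0.15) = 0.5596
C = 65·0.9881·0.6591 − 61·0.9797·0.5596 = 42.3317 − 33.4426 = 8.8890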